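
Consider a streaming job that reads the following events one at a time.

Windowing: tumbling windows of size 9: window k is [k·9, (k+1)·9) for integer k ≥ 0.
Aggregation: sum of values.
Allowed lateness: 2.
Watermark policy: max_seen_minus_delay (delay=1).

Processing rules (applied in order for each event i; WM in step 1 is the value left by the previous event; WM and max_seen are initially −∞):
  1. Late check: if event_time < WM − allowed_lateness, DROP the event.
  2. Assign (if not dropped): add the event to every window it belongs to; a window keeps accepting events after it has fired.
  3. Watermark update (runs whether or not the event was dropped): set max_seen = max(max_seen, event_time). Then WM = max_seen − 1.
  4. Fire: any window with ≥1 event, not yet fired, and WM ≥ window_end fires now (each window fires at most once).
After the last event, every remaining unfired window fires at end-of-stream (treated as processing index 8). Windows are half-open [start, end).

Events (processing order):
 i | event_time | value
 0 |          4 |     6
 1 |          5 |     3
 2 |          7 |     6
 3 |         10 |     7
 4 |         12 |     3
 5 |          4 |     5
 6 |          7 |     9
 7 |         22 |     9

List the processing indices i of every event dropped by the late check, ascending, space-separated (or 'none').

i=0 t=4 v=6: → [0,9); WM=3
i=1 t=5 v=3: → [0,9); WM=4
i=2 t=7 v=6: → [0,9); WM=6
i=3 t=10 v=7: → [9,18); WM=9; [0,9) fires=15
i=4 t=12 v=3: → [9,18); WM=11
i=5 t=4 v=5: DROP (t<11-2); WM=11
i=6 t=7 v=9: DROP (t<11-2); WM=11
i=7 t=22 v=9: → [18,27); WM=21; [9,18) fires=10

5 6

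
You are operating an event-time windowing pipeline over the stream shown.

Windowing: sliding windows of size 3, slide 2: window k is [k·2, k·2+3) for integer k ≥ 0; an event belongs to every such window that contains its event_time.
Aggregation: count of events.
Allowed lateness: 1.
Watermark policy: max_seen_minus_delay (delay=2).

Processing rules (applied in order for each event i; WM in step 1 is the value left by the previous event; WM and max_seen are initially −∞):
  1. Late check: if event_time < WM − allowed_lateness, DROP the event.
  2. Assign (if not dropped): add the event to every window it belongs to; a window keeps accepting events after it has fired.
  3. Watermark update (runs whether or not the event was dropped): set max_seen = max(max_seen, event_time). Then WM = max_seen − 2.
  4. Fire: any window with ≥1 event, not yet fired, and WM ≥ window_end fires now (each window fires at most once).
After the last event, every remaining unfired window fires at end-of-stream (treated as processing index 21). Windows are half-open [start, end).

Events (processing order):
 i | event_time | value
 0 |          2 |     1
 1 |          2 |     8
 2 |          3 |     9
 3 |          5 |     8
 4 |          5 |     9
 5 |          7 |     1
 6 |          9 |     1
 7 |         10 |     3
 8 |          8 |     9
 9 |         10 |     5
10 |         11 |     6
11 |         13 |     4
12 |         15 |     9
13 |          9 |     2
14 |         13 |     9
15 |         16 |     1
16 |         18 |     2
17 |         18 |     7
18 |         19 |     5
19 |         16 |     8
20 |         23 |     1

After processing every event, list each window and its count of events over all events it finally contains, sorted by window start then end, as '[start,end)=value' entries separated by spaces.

[0,3)=2 [2,5)=3 [4,7)=2 [6,9)=2 [8,11)=4 [10,13)=3 [12,15)=2 [14,17)=3 [16,19)=4 [18,21)=3 [22,25)=1

i=0 t=2 v=1: → [2,5),[0,3); WM=0
i=1 t=2 v=8: → [2,5),[0,3); WM=0
i=2 t=3 v=9: → [2,5); WM=1
i=3 t=5 v=8: → [4,7); WM=3; [0,3) fires=2
i=4 t=5 v=9: → [4,7); WM=3
i=5 t=7 v=1: → [6,9); WM=5; [2,5) fires=3
i=6 t=9 v=1: → [8,11); WM=7; [4,7) fires=2
i=7 t=10 v=3: → [10,13),[8,11); WM=8
i=8 t=8 v=9: → [8,11),[6,9); WM=8
i=9 t=10 v=5: → [10,13),[8,11); WM=8
i=10 t=11 v=6: → [10,13); WM=9; [6,9) fires=2
i=11 t=13 v=4: → [12,15); WM=11; [8,11) fires=4
i=12 t=15 v=9: → [14,17); WM=13; [10,13) fires=3
i=13 t=9 v=2: DROP (t<13-1); WM=13
i=14 t=13 v=9: → [12,15); WM=13
i=15 t=16 v=1: → [16,19),[14,17); WM=14
i=16 t=18 v=2: → [18,21),[16,19); WM=16; [12,15) fires=2
i=17 t=18 v=7: → [18,21),[16,19); WM=16
i=18 t=19 v=5: → [18,21); WM=17; [14,17) fires=2
i=19 t=16 v=8: → [16,19),[14,17); WM=17
i=20 t=23 v=1: → [22,25); WM=21; [16,19) fires=4 [18,21) fires=3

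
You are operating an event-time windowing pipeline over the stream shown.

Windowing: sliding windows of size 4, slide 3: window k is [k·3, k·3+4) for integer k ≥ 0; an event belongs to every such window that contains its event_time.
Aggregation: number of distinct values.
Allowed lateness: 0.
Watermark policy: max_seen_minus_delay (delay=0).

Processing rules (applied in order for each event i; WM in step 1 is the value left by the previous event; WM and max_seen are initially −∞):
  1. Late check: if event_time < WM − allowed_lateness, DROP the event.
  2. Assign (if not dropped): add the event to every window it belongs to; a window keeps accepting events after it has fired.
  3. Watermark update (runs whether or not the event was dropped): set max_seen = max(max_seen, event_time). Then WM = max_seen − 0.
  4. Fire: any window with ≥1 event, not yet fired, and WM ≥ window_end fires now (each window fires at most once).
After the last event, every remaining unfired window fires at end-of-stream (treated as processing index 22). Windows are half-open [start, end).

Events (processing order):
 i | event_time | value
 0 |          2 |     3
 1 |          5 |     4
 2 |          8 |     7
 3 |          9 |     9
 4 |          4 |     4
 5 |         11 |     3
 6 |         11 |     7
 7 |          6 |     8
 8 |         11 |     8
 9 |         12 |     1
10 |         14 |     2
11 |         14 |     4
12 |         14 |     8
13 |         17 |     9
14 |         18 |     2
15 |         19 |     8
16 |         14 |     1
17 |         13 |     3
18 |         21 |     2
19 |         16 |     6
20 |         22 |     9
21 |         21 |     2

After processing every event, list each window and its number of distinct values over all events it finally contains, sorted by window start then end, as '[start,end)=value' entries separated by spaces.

i=0 t=2 v=3: → [0,4); WM=2
i=1 t=5 v=4: → [3,7); WM=5; [0,4) fires=1
i=2 t=8 v=7: → [6,10); WM=8; [3,7) fires=1
i=3 t=9 v=9: → [9,13),[6,10); WM=9
i=4 t=4 v=4: DROP (t<9-0); WM=9
i=5 t=11 v=3: → [9,13); WM=11; [6,10) fires=2
i=6 t=11 v=7: → [9,13); WM=11
i=7 t=6 v=8: DROP (t<11-0); WM=11
i=8 t=11 v=8: → [9,13); WM=11
i=9 t=12 v=1: → [12,16),[9,13); WM=12
i=10 t=14 v=2: → [12,16); WM=14; [9,13) fires=5
i=11 t=14 v=4: → [12,16); WM=14
i=12 t=14 v=8: → [12,16); WM=14
i=13 t=17 v=9: → [15,19); WM=17; [12,16) fires=4
i=14 t=18 v=2: → [18,22),[15,19); WM=18
i=15 t=19 v=8: → [18,22); WM=19; [15,19) fires=2
i=16 t=14 v=1: DROP (t<19-0); WM=19
i=17 t=13 v=3: DROP (t<19-0); WM=19
i=18 t=21 v=2: → [21,25),[18,22); WM=21
i=19 t=16 v=6: DROP (t<21-0); WM=21
i=20 t=22 v=9: → [21,25); WM=22; [18,22) fires=2
i=21 t=21 v=2: DROP (t<22-0); WM=22

[0,4)=1 [3,7)=1 [6,10)=2 [9,13)=5 [12,16)=4 [15,19)=2 [18,22)=2 [21,25)=2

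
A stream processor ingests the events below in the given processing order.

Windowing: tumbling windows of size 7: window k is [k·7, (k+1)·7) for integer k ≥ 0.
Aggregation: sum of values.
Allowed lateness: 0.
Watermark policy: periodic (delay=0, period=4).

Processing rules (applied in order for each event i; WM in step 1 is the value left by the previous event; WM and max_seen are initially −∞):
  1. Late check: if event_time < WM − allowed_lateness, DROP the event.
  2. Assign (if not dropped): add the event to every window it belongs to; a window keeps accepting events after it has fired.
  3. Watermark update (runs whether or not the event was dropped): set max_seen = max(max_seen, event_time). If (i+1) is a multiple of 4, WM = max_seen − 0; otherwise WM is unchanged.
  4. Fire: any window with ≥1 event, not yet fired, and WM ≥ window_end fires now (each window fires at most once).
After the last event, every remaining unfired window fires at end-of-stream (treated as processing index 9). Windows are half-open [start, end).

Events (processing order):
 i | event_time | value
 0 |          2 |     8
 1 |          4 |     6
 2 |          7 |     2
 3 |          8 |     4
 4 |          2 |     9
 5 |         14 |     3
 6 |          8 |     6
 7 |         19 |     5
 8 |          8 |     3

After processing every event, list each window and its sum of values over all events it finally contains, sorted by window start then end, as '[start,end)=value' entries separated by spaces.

[0,7)=14 [7,14)=12 [14,21)=8

i=0 t=2 v=8: → [0,7); WM=−∞
i=1 t=4 v=6: → [0,7); WM=−∞
i=2 t=7 v=2: → [7,14); WM=−∞
i=3 t=8 v=4: → [7,14); WM=8; [0,7) fires=14
i=4 t=2 v=9: DROP (t<8-0); WM=8
i=5 t=14 v=3: → [14,21); WM=8
i=6 t=8 v=6: → [7,14); WM=8
i=7 t=19 v=5: → [14,21); WM=19; [7,14) fires=12
i=8 t=8 v=3: DROP (t<19-0); WM=19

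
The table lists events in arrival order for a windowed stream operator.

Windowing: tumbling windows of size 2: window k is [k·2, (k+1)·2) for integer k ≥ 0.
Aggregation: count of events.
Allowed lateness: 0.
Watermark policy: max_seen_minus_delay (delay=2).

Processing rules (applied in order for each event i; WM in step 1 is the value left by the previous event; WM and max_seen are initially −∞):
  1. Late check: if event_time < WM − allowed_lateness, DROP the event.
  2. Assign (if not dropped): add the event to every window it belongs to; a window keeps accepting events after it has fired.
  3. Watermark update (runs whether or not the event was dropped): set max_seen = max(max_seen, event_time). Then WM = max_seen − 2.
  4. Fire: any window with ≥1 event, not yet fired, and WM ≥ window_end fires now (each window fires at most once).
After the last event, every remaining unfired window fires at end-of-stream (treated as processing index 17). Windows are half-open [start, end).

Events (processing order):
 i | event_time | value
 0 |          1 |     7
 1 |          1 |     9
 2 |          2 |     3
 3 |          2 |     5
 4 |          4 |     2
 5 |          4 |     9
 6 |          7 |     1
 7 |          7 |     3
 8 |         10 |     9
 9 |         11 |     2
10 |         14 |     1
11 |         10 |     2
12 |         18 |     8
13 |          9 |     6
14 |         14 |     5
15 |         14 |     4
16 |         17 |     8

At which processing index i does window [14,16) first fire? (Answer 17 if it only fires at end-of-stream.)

i=0 t=1 v=7: → [0,2); WM=-1
i=1 t=1 v=9: → [0,2); WM=-1
i=2 t=2 v=3: → [2,4); WM=0
i=3 t=2 v=5: → [2,4); WM=0
i=4 t=4 v=2: → [4,6); WM=2; [0,2) fires=2
i=5 t=4 v=9: → [4,6); WM=2
i=6 t=7 v=1: → [6,8); WM=5; [2,4) fires=2
i=7 t=7 v=3: → [6,8); WM=5
i=8 t=10 v=9: → [10,12); WM=8; [4,6) fires=2 [6,8) fires=2
i=9 t=11 v=2: → [10,12); WM=9
i=10 t=14 v=1: → [14,16); WM=12; [10,12) fires=2
i=11 t=10 v=2: DROP (t<12-0); WM=12
i=12 t=18 v=8: → [18,20); WM=16; [14,16) fires=1
i=13 t=9 v=6: DROP (t<16-0); WM=16
i=14 t=14 v=5: DROP (t<16-0); WM=16
i=15 t=14 v=4: DROP (t<16-0); WM=16
i=16 t=17 v=8: → [16,18); WM=16

12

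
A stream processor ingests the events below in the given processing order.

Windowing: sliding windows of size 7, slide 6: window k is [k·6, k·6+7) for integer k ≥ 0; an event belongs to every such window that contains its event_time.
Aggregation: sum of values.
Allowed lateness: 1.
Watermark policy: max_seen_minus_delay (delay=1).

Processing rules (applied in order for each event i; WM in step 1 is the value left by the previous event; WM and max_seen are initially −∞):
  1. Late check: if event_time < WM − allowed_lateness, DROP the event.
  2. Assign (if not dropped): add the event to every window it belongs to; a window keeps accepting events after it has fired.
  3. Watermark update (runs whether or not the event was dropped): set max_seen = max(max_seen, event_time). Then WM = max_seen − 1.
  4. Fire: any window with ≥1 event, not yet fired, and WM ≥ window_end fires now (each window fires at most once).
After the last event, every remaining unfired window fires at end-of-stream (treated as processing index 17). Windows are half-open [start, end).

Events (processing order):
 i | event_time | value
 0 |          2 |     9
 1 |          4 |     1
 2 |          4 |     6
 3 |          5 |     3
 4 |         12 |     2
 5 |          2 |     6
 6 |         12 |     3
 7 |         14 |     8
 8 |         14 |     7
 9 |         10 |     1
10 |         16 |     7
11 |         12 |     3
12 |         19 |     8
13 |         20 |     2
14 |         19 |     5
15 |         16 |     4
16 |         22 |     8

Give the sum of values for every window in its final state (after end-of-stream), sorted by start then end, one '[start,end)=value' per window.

[0,7)=19 [6,13)=5 [12,19)=27 [18,25)=23

i=0 t=2 v=9: → [0,7); WM=1
i=1 t=4 v=1: → [0,7); WM=3
i=2 t=4 v=6: → [0,7); WM=3
i=3 t=5 v=3: → [0,7); WM=4
i=4 t=12 v=2: → [12,19),[6,13); WM=11; [0,7) fires=19
i=5 t=2 v=6: DROP (t<11-1); WM=11
i=6 t=12 v=3: → [12,19),[6,13); WM=11
i=7 t=14 v=8: → [12,19); WM=13; [6,13) fires=5
i=8 t=14 v=7: → [12,19); WM=13
i=9 t=10 v=1: DROP (t<13-1); WM=13
i=10 t=16 v=7: → [12,19); WM=15
i=11 t=12 v=3: DROP (t<15-1); WM=15
i=12 t=19 v=8: → [18,25); WM=18
i=13 t=20 v=2: → [18,25); WM=19; [12,19) fires=27
i=14 t=19 v=5: → [18,25); WM=19
i=15 t=16 v=4: DROP (t<19-1); WM=19
i=16 t=22 v=8: → [18,25); WM=21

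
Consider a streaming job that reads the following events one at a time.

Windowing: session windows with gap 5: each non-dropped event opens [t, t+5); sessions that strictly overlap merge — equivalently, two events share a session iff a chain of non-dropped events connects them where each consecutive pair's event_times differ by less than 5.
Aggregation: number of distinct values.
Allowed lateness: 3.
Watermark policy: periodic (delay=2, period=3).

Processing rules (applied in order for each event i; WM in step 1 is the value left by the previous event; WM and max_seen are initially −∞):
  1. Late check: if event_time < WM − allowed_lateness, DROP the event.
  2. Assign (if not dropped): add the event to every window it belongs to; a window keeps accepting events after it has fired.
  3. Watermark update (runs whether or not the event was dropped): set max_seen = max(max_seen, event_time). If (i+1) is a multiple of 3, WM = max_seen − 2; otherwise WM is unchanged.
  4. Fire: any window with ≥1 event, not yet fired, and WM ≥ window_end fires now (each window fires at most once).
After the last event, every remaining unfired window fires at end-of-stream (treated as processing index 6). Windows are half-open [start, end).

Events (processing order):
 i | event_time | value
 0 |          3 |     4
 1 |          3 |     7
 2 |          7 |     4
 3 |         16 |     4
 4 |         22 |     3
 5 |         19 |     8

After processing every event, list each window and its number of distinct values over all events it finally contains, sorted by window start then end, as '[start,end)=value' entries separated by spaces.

[3,12)=2 [16,27)=3

i=0 t=3 v=4: → [3,8); WM=−∞
i=1 t=3 v=7: → [3,8); WM=−∞
i=2 t=7 v=4: → [3,12); WM=5
i=3 t=16 v=4: → [16,21); WM=5
i=4 t=22 v=3: → [22,27); WM=5
i=5 t=19 v=8: → [16,27); WM=20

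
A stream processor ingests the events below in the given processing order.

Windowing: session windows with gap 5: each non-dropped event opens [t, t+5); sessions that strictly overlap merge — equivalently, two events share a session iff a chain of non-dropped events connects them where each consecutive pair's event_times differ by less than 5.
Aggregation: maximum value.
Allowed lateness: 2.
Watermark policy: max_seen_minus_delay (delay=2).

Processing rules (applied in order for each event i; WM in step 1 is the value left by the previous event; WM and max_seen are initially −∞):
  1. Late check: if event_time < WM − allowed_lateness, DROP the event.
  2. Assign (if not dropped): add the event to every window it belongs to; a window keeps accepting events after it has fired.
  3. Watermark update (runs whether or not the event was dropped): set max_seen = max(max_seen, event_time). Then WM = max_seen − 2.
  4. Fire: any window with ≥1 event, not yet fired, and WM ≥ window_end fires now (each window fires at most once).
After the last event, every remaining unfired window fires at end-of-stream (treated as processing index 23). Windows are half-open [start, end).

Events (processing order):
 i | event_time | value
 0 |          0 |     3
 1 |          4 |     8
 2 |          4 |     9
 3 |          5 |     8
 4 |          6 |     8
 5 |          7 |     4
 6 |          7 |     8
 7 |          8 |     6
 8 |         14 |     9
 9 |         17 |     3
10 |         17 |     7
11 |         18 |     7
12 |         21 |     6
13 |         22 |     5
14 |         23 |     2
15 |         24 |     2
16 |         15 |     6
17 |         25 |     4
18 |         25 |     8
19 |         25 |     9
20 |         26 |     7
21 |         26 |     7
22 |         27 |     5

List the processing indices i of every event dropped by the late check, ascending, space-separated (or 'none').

16

i=0 t=0 v=3: → [0,5); WM=-2
i=1 t=4 v=8: → [0,9); WM=2
i=2 t=4 v=9: → [0,9); WM=2
i=3 t=5 v=8: → [0,10); WM=3
i=4 t=6 v=8: → [0,11); WM=4
i=5 t=7 v=4: → [0,12); WM=5
i=6 t=7 v=8: → [0,12); WM=5
i=7 t=8 v=6: → [0,13); WM=6
i=8 t=14 v=9: → [14,19); WM=12
i=9 t=17 v=3: → [14,22); WM=15
i=10 t=17 v=7: → [14,22); WM=15
i=11 t=18 v=7: → [14,23); WM=16
i=12 t=21 v=6: → [14,26); WM=19
i=13 t=22 v=5: → [14,27); WM=20
i=14 t=23 v=2: → [14,28); WM=21
i=15 t=24 v=2: → [14,29); WM=22
i=16 t=15 v=6: DROP (t<22-2); WM=22
i=17 t=25 v=4: → [14,30); WM=23
i=18 t=25 v=8: → [14,30); WM=23
i=19 t=25 v=9: → [14,30); WM=23
i=20 t=26 v=7: → [14,31); WM=24
i=21 t=26 v=7: → [14,31); WM=24
i=22 t=27 v=5: → [14,32); WM=25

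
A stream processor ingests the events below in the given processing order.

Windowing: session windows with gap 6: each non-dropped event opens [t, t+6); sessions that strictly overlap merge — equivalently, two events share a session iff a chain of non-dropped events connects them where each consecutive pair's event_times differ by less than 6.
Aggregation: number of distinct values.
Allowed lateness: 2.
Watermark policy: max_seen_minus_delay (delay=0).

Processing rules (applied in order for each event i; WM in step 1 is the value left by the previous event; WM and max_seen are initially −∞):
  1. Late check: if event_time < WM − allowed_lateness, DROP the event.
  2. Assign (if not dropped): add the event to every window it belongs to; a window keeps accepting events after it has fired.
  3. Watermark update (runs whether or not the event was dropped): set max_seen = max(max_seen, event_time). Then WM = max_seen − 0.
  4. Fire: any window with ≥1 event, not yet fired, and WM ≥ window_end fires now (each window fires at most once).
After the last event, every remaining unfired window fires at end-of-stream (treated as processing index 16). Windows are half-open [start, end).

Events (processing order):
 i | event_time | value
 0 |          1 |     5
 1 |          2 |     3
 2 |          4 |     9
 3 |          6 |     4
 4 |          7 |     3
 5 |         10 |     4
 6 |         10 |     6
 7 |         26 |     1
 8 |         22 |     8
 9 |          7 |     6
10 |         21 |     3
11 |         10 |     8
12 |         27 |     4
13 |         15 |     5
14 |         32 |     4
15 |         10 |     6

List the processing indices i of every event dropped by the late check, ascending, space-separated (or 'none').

i=0 t=1 v=5: → [1,7); WM=1
i=1 t=2 v=3: → [1,8); WM=2
i=2 t=4 v=9: → [1,10); WM=4
i=3 t=6 v=4: → [1,12); WM=6
i=4 t=7 v=3: → [1,13); WM=7
i=5 t=10 v=4: → [1,16); WM=10
i=6 t=10 v=6: → [1,16); WM=10
i=7 t=26 v=1: → [26,32); WM=26
i=8 t=22 v=8: DROP (t<26-2); WM=26
i=9 t=7 v=6: DROP (t<26-2); WM=26
i=10 t=21 v=3: DROP (t<26-2); WM=26
i=11 t=10 v=8: DROP (t<26-2); WM=26
i=12 t=27 v=4: → [26,33); WM=27
i=13 t=15 v=5: DROP (t<27-2); WM=27
i=14 t=32 v=4: → [26,38); WM=32
i=15 t=10 v=6: DROP (t<32-2); WM=32

8 9 10 11 13 15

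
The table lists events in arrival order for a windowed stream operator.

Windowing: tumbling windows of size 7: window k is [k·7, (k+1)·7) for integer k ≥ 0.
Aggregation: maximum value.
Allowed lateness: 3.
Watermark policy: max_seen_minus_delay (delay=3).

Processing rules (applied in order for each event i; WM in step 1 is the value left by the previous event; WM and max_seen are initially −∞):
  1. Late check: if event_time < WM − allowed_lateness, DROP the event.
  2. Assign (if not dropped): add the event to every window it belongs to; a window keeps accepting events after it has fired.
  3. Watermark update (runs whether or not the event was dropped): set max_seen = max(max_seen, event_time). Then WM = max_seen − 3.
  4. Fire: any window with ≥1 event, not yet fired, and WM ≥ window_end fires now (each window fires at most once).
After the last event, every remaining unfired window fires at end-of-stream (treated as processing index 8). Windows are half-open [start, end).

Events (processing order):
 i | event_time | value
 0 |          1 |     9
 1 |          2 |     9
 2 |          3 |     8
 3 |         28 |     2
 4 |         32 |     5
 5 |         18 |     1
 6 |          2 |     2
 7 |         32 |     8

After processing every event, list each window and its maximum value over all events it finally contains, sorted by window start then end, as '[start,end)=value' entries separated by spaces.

[0,7)=9 [28,35)=8

i=0 t=1 v=9: → [0,7); WM=-2
i=1 t=2 v=9: → [0,7); WM=-1
i=2 t=3 v=8: → [0,7); WM=0
i=3 t=28 v=2: → [28,35); WM=25; [0,7) fires=9
i=4 t=32 v=5: → [28,35); WM=29
i=5 t=18 v=1: DROP (t<29-3); WM=29
i=6 t=2 v=2: DROP (t<29-3); WM=29
i=7 t=32 v=8: → [28,35); WM=29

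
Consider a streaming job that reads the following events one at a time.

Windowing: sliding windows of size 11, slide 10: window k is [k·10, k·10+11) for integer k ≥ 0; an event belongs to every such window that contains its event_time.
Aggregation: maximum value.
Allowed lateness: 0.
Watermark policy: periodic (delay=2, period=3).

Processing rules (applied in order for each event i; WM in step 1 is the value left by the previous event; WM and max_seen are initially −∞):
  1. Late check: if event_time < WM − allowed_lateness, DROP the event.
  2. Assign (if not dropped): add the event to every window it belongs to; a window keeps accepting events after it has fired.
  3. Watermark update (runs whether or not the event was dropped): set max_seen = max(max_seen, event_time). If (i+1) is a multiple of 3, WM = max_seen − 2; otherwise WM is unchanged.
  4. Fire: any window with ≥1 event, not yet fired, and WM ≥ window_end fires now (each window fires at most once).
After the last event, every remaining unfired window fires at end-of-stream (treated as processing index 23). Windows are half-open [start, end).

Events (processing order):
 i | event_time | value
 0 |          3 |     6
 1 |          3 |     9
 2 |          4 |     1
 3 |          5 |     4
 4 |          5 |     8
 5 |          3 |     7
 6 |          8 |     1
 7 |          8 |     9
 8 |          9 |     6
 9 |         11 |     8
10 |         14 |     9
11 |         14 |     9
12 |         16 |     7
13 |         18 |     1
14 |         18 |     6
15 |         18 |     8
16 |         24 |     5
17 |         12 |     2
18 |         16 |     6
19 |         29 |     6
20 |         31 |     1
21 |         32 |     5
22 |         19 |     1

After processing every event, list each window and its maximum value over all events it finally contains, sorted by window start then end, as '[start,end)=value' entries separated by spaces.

i=0 t=3 v=6: → [0,11); WM=−∞
i=1 t=3 v=9: → [0,11); WM=−∞
i=2 t=4 v=1: → [0,11); WM=2
i=3 t=5 v=4: → [0,11); WM=2
i=4 t=5 v=8: → [0,11); WM=2
i=5 t=3 v=7: → [0,11); WM=3
i=6 t=8 v=1: → [0,11); WM=3
i=7 t=8 v=9: → [0,11); WM=3
i=8 t=9 v=6: → [0,11); WM=7
i=9 t=11 v=8: → [10,21); WM=7
i=10 t=14 v=9: → [10,21); WM=7
i=11 t=14 v=9: → [10,21); WM=12; [0,11) fires=9
i=12 t=16 v=7: → [10,21); WM=12
i=13 t=18 v=1: → [10,21); WM=12
i=14 t=18 v=6: → [10,21); WM=16
i=15 t=18 v=8: → [10,21); WM=16
i=16 t=24 v=5: → [20,31); WM=16
i=17 t=12 v=2: DROP (t<16-0); WM=22; [10,21) fires=9
i=18 t=16 v=6: DROP (t<22-0); WM=22
i=19 t=29 v=6: → [20,31); WM=22
i=20 t=31 v=1: → [30,41); WM=29
i=21 t=32 v=5: → [30,41); WM=29
i=22 t=19 v=1: DROP (t<29-0); WM=29

[0,11)=9 [10,21)=9 [20,31)=6 [30,41)=5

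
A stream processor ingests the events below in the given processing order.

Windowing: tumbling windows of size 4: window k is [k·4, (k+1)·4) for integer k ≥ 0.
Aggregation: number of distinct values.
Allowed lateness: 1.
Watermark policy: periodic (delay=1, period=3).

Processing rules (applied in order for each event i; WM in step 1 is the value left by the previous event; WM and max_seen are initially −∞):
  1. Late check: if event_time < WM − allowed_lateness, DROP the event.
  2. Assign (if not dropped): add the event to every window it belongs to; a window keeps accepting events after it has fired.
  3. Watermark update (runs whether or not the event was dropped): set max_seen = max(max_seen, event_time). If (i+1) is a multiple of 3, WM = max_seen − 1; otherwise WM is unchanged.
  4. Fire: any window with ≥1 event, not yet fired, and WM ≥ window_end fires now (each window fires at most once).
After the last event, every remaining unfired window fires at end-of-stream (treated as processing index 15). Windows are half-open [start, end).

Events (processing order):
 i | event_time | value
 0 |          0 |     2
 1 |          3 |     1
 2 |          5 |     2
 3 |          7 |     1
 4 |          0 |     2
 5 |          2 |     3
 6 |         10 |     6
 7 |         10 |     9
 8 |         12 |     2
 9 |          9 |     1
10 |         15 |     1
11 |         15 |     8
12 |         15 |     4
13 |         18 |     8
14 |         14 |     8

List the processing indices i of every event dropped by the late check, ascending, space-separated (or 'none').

i=0 t=0 v=2: → [0,4); WM=−∞
i=1 t=3 v=1: → [0,4); WM=−∞
i=2 t=5 v=2: → [4,8); WM=4; [0,4) fires=2
i=3 t=7 v=1: → [4,8); WM=4
i=4 t=0 v=2: DROP (t<4-1); WM=4
i=5 t=2 v=3: DROP (t<4-1); WM=6
i=6 t=10 v=6: → [8,12); WM=6
i=7 t=10 v=9: → [8,12); WM=6
i=8 t=12 v=2: → [12,16); WM=11; [4,8) fires=2
i=9 t=9 v=1: DROP (t<11-1); WM=11
i=10 t=15 v=1: → [12,16); WM=11
i=11 t=15 v=8: → [12,16); WM=14; [8,12) fires=2
i=12 t=15 v=4: → [12,16); WM=14
i=13 t=18 v=8: → [16,20); WM=14
i=14 t=14 v=8: → [12,16); WM=17; [12,16) fires=4

4 5 9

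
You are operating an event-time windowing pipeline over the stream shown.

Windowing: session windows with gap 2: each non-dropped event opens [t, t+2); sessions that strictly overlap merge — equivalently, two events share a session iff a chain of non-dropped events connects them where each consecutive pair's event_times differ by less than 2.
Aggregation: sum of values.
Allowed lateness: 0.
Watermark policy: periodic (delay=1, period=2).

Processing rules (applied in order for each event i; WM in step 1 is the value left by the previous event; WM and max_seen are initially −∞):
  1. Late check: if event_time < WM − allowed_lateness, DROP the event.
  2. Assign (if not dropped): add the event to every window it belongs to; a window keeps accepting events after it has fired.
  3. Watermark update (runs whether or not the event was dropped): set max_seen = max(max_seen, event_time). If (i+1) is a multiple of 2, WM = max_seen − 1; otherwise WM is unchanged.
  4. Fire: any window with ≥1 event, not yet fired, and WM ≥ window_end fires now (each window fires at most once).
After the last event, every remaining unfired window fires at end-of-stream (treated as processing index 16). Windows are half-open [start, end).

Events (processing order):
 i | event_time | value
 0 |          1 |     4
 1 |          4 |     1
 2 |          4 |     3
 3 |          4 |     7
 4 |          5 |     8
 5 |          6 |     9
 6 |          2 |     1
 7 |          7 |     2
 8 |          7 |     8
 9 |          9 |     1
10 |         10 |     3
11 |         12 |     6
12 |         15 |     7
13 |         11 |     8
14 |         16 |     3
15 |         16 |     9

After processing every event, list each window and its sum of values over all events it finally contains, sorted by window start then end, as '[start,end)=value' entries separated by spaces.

[1,3)=4 [4,9)=38 [9,14)=18 [15,18)=19

i=0 t=1 v=4: → [1,3); WM=−∞
i=1 t=4 v=1: → [4,6); WM=3
i=2 t=4 v=3: → [4,6); WM=3
i=3 t=4 v=7: → [4,6); WM=3
i=4 t=5 v=8: → [4,7); WM=3
i=5 t=6 v=9: → [4,8); WM=5
i=6 t=2 v=1: DROP (t<5-0); WM=5
i=7 t=7 v=2: → [4,9); WM=6
i=8 t=7 v=8: → [4,9); WM=6
i=9 t=9 v=1: → [9,11); WM=8
i=10 t=10 v=3: → [9,12); WM=8
i=11 t=12 v=6: → [12,14); WM=11
i=12 t=15 v=7: → [15,17); WM=11
i=13 t=11 v=8: → [9,14); WM=14
i=14 t=16 v=3: → [15,18); WM=14
i=15 t=16 v=9: → [15,18); WM=15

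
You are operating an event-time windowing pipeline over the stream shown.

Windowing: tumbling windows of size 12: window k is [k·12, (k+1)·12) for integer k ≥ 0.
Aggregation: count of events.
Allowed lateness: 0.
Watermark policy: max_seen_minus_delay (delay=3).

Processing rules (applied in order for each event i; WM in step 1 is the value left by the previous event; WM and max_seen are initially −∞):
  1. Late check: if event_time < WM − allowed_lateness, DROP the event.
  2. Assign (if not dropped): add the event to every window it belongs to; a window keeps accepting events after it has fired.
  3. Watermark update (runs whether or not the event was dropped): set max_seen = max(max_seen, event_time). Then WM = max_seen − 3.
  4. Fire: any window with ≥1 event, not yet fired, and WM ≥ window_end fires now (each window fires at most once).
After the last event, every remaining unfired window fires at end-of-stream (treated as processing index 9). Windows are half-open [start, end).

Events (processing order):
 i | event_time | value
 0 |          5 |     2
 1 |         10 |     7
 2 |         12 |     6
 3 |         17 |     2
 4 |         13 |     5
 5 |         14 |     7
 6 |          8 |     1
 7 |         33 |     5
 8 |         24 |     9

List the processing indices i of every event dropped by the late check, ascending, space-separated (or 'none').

i=0 t=5 v=2: → [0,12); WM=2
i=1 t=10 v=7: → [0,12); WM=7
i=2 t=12 v=6: → [12,24); WM=9
i=3 t=17 v=2: → [12,24); WM=14; [0,12) fires=2
i=4 t=13 v=5: DROP (t<14-0); WM=14
i=5 t=14 v=7: → [12,24); WM=14
i=6 t=8 v=1: DROP (t<14-0); WM=14
i=7 t=33 v=5: → [24,36); WM=30; [12,24) fires=3
i=8 t=24 v=9: DROP (t<30-0); WM=30

4 6 8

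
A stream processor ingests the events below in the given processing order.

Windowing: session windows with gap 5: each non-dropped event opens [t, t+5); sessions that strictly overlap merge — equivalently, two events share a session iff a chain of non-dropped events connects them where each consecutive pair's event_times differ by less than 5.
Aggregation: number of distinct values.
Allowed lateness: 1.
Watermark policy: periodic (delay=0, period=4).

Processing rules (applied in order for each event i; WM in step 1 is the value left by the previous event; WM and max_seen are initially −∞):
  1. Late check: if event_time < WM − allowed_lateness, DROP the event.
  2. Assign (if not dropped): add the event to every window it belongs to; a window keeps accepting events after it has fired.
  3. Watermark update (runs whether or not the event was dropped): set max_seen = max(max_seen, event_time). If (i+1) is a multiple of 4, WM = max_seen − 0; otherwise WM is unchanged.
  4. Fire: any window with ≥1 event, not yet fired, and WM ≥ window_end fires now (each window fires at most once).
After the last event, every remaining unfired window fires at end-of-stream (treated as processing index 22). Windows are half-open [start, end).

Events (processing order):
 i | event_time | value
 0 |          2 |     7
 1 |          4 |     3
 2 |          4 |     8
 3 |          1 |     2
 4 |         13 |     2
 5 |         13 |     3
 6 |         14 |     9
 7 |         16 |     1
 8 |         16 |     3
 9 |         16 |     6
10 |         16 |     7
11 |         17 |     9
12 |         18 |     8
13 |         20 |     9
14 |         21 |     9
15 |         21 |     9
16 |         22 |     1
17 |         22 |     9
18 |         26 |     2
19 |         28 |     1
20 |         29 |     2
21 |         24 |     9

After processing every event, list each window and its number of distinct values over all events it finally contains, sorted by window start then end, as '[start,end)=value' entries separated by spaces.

[1,9)=4 [13,34)=7

i=0 t=2 v=7: → [2,7); WM=−∞
i=1 t=4 v=3: → [2,9); WM=−∞
i=2 t=4 v=8: → [2,9); WM=−∞
i=3 t=1 v=2: → [1,9); WM=4
i=4 t=13 v=2: → [13,18); WM=4
i=5 t=13 v=3: → [13,18); WM=4
i=6 t=14 v=9: → [13,19); WM=4
i=7 t=16 v=1: → [13,21); WM=16
i=8 t=16 v=3: → [13,21); WM=16
i=9 t=16 v=6: → [13,21); WM=16
i=10 t=16 v=7: → [13,21); WM=16
i=11 t=17 v=9: → [13,22); WM=17
i=12 t=18 v=8: → [13,23); WM=17
i=13 t=20 v=9: → [13,25); WM=17
i=14 t=21 v=9: → [13,26); WM=17
i=15 t=21 v=9: → [13,26); WM=21
i=16 t=22 v=1: → [13,27); WM=21
i=17 t=22 v=9: → [13,27); WM=21
i=18 t=26 v=2: → [13,31); WM=21
i=19 t=28 v=1: → [13,33); WM=28
i=20 t=29 v=2: → [13,34); WM=28
i=21 t=24 v=9: DROP (t<28-1); WM=28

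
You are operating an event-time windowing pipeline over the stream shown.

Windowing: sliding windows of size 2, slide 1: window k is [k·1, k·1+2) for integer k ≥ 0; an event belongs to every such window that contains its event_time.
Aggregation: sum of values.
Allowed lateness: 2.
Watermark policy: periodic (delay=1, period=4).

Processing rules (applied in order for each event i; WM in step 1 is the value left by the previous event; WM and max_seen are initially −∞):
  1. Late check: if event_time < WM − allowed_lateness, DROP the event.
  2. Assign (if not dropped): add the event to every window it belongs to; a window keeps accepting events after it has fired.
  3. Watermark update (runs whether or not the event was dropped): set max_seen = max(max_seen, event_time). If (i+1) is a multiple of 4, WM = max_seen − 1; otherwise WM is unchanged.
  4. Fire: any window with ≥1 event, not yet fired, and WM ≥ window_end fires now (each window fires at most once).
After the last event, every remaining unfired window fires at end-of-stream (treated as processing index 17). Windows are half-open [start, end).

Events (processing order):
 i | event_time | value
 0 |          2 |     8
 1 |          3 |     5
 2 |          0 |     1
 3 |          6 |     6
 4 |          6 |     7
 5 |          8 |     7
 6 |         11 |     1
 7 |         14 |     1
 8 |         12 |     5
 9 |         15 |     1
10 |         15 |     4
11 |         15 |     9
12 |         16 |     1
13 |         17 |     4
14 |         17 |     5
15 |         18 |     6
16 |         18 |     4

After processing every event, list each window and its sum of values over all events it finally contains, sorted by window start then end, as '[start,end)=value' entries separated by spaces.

i=0 t=2 v=8: → [2,4),[1,3); WM=−∞
i=1 t=3 v=5: → [3,5),[2,4); WM=−∞
i=2 t=0 v=1: → [0,2); WM=−∞
i=3 t=6 v=6: → [6,8),[5,7); WM=5; [0,2) fires=1 [1,3) fires=8 [2,4) fires=13 [3,5) fires=5
i=4 t=6 v=7: → [6,8),[5,7); WM=5
i=5 t=8 v=7: → [8,10),[7,9); WM=5
i=6 t=11 v=1: → [11,13),[10,12); WM=5
i=7 t=14 v=1: → [14,16),[13,15); WM=13; [5,7) fires=13 [6,8) fires=13 [7,9) fires=7 [8,10) fires=7 [10,12) fires=1 [11,13) fires=1
i=8 t=12 v=5: → [12,14),[11,13); WM=13
i=9 t=15 v=1: → [15,17),[14,16); WM=13
i=10 t=15 v=4: → [15,17),[14,16); WM=13
i=11 t=15 v=9: → [15,17),[14,16); WM=14; [12,14) fires=5
i=12 t=16 v=1: → [16,18),[15,17); WM=14
i=13 t=17 v=4: → [17,19),[16,18); WM=14
i=14 t=17 v=5: → [17,19),[16,18); WM=14
i=15 t=18 v=6: → [18,20),[17,19); WM=17; [13,15) fires=1 [14,16) fires=15 [15,17) fires=15
i=16 t=18 v=4: → [18,20),[17,19); WM=17

[0,2)=1 [1,3)=8 [2,4)=13 [3,5)=5 [5,7)=13 [6,8)=13 [7,9)=7 [8,10)=7 [10,12)=1 [11,13)=6 [12,14)=5 [13,15)=1 [14,16)=15 [15,17)=15 [16,18)=10 [17,19)=19 [18,20)=10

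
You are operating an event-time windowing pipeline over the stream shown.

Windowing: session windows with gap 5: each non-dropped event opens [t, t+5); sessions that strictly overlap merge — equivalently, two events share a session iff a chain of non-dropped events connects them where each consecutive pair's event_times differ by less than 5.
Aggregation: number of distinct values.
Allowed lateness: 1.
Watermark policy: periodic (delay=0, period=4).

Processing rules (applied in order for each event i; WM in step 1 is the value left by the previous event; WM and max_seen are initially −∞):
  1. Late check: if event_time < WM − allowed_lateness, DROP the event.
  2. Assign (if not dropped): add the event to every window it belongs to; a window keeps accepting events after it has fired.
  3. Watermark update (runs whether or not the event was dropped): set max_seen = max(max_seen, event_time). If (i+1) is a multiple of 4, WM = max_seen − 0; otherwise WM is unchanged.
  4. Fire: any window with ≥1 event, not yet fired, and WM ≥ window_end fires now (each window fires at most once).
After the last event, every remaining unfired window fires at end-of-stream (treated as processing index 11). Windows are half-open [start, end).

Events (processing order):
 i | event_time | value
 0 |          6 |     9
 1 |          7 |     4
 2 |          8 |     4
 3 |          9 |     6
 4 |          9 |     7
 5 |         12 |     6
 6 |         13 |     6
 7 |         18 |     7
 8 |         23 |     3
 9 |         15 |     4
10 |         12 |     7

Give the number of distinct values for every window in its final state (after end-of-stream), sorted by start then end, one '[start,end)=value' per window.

i=0 t=6 v=9: → [6,11); WM=−∞
i=1 t=7 v=4: → [6,12); WM=−∞
i=2 t=8 v=4: → [6,13); WM=−∞
i=3 t=9 v=6: → [6,14); WM=9
i=4 t=9 v=7: → [6,14); WM=9
i=5 t=12 v=6: → [6,17); WM=9
i=6 t=13 v=6: → [6,18); WM=9
i=7 t=18 v=7: → [18,23); WM=18
i=8 t=23 v=3: → [23,28); WM=18
i=9 t=15 v=4: DROP (t<18-1); WM=18
i=10 t=12 v=7: DROP (t<18-1); WM=18

[6,18)=4 [18,23)=1 [23,28)=1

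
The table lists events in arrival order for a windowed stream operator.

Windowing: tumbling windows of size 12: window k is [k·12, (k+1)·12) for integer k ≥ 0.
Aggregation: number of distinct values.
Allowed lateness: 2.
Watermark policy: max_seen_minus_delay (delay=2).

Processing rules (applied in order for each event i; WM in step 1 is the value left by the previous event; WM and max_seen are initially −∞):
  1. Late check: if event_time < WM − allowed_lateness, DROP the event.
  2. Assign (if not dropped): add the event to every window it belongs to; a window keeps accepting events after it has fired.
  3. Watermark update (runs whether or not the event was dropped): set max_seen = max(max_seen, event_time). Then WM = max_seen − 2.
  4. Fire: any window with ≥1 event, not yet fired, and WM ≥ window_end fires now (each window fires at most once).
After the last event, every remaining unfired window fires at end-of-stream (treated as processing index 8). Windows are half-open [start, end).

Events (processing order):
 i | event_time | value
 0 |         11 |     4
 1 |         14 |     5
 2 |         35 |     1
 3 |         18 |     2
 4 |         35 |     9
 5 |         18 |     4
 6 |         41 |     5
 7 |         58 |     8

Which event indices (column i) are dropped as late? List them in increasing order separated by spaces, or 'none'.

i=0 t=11 v=4: → [0,12); WM=9
i=1 t=14 v=5: → [12,24); WM=12; [0,12) fires=1
i=2 t=35 v=1: → [24,36); WM=33; [12,24) fires=1
i=3 t=18 v=2: DROP (t<33-2); WM=33
i=4 t=35 v=9: → [24,36); WM=33
i=5 t=18 v=4: DROP (t<33-2); WM=33
i=6 t=41 v=5: → [36,48); WM=39; [24,36) fires=2
i=7 t=58 v=8: → [48,60); WM=56; [36,48) fires=1

3 5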